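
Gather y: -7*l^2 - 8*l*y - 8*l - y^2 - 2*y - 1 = -7*l^2 - 8*l - y^2 + y*(-8*l - 2) - 1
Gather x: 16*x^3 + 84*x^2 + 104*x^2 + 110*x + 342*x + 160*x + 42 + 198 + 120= 16*x^3 + 188*x^2 + 612*x + 360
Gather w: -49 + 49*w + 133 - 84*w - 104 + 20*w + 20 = -15*w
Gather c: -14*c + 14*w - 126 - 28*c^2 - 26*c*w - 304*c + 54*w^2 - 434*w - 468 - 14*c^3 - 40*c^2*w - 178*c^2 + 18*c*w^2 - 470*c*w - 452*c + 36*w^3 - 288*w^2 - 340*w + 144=-14*c^3 + c^2*(-40*w - 206) + c*(18*w^2 - 496*w - 770) + 36*w^3 - 234*w^2 - 760*w - 450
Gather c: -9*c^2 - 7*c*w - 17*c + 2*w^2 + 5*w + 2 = -9*c^2 + c*(-7*w - 17) + 2*w^2 + 5*w + 2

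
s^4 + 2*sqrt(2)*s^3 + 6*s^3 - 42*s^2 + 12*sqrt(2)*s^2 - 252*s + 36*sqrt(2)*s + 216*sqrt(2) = (s + 6)*(s - 3*sqrt(2))*(s - sqrt(2))*(s + 6*sqrt(2))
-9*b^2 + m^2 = (-3*b + m)*(3*b + m)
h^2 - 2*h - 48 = (h - 8)*(h + 6)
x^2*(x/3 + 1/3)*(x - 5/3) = x^4/3 - 2*x^3/9 - 5*x^2/9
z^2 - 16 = (z - 4)*(z + 4)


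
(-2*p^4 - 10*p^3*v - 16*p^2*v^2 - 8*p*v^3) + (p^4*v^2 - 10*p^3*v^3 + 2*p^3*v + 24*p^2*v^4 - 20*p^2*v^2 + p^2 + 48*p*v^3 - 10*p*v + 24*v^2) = p^4*v^2 - 2*p^4 - 10*p^3*v^3 - 8*p^3*v + 24*p^2*v^4 - 36*p^2*v^2 + p^2 + 40*p*v^3 - 10*p*v + 24*v^2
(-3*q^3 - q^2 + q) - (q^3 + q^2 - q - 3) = -4*q^3 - 2*q^2 + 2*q + 3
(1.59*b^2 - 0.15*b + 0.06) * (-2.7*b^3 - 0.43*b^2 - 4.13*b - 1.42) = -4.293*b^5 - 0.2787*b^4 - 6.6642*b^3 - 1.6641*b^2 - 0.0348*b - 0.0852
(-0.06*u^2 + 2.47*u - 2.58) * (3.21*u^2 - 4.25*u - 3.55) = -0.1926*u^4 + 8.1837*u^3 - 18.5663*u^2 + 2.1965*u + 9.159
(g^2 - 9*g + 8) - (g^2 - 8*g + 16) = -g - 8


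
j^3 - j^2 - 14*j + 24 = (j - 3)*(j - 2)*(j + 4)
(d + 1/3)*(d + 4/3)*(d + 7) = d^3 + 26*d^2/3 + 109*d/9 + 28/9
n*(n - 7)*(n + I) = n^3 - 7*n^2 + I*n^2 - 7*I*n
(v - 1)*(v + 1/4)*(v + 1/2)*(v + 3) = v^4 + 11*v^3/4 - 11*v^2/8 - 2*v - 3/8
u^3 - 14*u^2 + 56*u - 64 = (u - 8)*(u - 4)*(u - 2)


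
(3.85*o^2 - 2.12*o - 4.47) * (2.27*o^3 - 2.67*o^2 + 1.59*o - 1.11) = 8.7395*o^5 - 15.0919*o^4 + 1.635*o^3 + 4.2906*o^2 - 4.7541*o + 4.9617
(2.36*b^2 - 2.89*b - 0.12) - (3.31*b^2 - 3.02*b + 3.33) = -0.95*b^2 + 0.13*b - 3.45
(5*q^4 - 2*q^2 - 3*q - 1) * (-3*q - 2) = -15*q^5 - 10*q^4 + 6*q^3 + 13*q^2 + 9*q + 2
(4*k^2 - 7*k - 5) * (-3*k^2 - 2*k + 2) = -12*k^4 + 13*k^3 + 37*k^2 - 4*k - 10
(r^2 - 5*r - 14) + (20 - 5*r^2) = -4*r^2 - 5*r + 6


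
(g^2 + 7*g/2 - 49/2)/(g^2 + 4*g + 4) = (2*g^2 + 7*g - 49)/(2*(g^2 + 4*g + 4))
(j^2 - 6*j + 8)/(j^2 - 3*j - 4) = (j - 2)/(j + 1)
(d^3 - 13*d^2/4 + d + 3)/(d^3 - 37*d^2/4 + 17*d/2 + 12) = (d - 2)/(d - 8)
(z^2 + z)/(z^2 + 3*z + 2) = z/(z + 2)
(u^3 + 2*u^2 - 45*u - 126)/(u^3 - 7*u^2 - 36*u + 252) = (u + 3)/(u - 6)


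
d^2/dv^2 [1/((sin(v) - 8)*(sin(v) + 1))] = (-4*sin(v)^3 + 25*sin(v)^2 - 100*sin(v) + 114)/((sin(v) - 8)^3*(sin(v) + 1)^2)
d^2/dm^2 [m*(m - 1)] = 2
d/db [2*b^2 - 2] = 4*b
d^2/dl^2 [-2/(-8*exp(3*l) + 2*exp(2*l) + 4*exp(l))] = 2*((-18*exp(2*l) + 2*exp(l) + 1)*(-4*exp(2*l) + exp(l) + 2) - 4*(-6*exp(2*l) + exp(l) + 1)^2)*exp(-l)/(-4*exp(2*l) + exp(l) + 2)^3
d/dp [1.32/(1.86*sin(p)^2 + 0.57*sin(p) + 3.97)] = -(4.9104*sin(p) + 0.7524)*cos(p)/(1.86*sin(p)^2 + 0.57*sin(p) + 3.97)^2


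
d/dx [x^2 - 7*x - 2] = 2*x - 7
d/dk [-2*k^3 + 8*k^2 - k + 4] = -6*k^2 + 16*k - 1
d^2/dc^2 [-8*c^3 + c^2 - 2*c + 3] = 2 - 48*c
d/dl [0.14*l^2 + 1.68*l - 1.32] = 0.28*l + 1.68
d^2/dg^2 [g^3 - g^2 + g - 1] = 6*g - 2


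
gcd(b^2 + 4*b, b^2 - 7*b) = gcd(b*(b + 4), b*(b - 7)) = b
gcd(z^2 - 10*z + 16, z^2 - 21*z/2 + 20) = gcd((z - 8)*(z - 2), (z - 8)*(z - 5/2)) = z - 8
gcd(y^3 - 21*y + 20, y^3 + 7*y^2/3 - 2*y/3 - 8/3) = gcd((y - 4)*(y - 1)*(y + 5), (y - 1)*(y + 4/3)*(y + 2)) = y - 1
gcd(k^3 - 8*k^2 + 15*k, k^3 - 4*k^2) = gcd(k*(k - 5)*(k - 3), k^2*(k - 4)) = k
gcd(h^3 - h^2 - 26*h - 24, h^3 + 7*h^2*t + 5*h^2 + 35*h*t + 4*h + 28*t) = h^2 + 5*h + 4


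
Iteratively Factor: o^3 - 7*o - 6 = (o + 2)*(o^2 - 2*o - 3) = (o + 1)*(o + 2)*(o - 3)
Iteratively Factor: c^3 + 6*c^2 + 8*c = (c + 4)*(c^2 + 2*c) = c*(c + 4)*(c + 2)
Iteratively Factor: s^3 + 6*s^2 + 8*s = (s + 4)*(s^2 + 2*s) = (s + 2)*(s + 4)*(s)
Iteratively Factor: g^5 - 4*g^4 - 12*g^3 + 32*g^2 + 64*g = (g + 2)*(g^4 - 6*g^3 + 32*g) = (g - 4)*(g + 2)*(g^3 - 2*g^2 - 8*g) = (g - 4)^2*(g + 2)*(g^2 + 2*g) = g*(g - 4)^2*(g + 2)*(g + 2)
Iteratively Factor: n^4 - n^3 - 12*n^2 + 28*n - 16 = (n + 4)*(n^3 - 5*n^2 + 8*n - 4) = (n - 1)*(n + 4)*(n^2 - 4*n + 4) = (n - 2)*(n - 1)*(n + 4)*(n - 2)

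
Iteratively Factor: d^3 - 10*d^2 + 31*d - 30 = (d - 5)*(d^2 - 5*d + 6) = (d - 5)*(d - 3)*(d - 2)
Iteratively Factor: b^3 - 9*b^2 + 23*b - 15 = (b - 5)*(b^2 - 4*b + 3) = (b - 5)*(b - 1)*(b - 3)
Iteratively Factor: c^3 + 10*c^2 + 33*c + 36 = (c + 3)*(c^2 + 7*c + 12) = (c + 3)^2*(c + 4)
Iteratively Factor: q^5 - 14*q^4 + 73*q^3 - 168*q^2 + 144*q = (q - 4)*(q^4 - 10*q^3 + 33*q^2 - 36*q) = q*(q - 4)*(q^3 - 10*q^2 + 33*q - 36) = q*(q - 4)*(q - 3)*(q^2 - 7*q + 12) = q*(q - 4)*(q - 3)^2*(q - 4)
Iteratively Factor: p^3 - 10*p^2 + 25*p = (p - 5)*(p^2 - 5*p) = p*(p - 5)*(p - 5)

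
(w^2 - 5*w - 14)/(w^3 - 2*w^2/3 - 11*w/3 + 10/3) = 3*(w - 7)/(3*w^2 - 8*w + 5)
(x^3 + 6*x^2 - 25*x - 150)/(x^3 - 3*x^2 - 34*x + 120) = (x + 5)/(x - 4)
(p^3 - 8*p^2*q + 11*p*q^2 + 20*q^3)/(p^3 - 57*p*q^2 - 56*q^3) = (p^2 - 9*p*q + 20*q^2)/(p^2 - p*q - 56*q^2)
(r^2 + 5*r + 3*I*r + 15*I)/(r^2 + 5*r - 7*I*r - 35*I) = (r + 3*I)/(r - 7*I)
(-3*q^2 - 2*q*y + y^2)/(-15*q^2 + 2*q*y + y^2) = (q + y)/(5*q + y)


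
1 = 1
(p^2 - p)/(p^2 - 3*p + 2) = p/(p - 2)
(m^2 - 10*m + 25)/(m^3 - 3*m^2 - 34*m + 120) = (m - 5)/(m^2 + 2*m - 24)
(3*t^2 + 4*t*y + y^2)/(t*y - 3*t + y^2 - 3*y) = (3*t + y)/(y - 3)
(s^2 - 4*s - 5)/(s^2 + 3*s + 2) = (s - 5)/(s + 2)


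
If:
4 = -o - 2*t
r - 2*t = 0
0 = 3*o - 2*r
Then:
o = -8/5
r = -12/5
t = -6/5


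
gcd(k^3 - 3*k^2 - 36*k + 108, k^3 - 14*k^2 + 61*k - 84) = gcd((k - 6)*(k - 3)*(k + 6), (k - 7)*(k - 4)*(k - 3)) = k - 3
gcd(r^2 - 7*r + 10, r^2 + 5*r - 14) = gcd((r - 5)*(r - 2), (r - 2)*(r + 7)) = r - 2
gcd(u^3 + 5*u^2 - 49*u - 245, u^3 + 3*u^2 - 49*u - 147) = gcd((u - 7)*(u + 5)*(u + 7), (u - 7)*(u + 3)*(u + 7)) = u^2 - 49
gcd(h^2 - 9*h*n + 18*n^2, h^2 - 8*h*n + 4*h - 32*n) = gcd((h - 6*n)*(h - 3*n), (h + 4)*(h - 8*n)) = 1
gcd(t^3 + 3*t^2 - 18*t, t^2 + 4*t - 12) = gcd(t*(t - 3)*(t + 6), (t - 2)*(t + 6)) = t + 6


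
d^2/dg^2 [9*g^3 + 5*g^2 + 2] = 54*g + 10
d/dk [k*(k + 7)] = 2*k + 7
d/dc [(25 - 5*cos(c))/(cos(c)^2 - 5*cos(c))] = -5*sin(c)/cos(c)^2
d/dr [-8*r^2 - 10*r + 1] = -16*r - 10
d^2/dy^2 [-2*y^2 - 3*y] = -4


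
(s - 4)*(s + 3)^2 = s^3 + 2*s^2 - 15*s - 36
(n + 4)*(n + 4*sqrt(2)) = n^2 + 4*n + 4*sqrt(2)*n + 16*sqrt(2)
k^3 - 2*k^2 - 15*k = k*(k - 5)*(k + 3)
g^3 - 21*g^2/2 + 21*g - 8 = (g - 8)*(g - 2)*(g - 1/2)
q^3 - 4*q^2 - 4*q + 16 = (q - 4)*(q - 2)*(q + 2)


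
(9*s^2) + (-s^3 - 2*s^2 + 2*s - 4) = -s^3 + 7*s^2 + 2*s - 4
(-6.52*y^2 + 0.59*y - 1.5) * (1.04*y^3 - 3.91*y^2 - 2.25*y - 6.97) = -6.7808*y^5 + 26.1068*y^4 + 10.8031*y^3 + 49.9819*y^2 - 0.737299999999999*y + 10.455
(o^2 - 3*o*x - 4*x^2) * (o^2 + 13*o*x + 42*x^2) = o^4 + 10*o^3*x - o^2*x^2 - 178*o*x^3 - 168*x^4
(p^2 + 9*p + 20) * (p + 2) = p^3 + 11*p^2 + 38*p + 40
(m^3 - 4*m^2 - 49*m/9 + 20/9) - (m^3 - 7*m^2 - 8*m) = 3*m^2 + 23*m/9 + 20/9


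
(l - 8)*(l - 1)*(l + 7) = l^3 - 2*l^2 - 55*l + 56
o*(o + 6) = o^2 + 6*o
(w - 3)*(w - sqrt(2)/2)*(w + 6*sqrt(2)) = w^3 - 3*w^2 + 11*sqrt(2)*w^2/2 - 33*sqrt(2)*w/2 - 6*w + 18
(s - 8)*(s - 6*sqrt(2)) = s^2 - 6*sqrt(2)*s - 8*s + 48*sqrt(2)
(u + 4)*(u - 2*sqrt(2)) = u^2 - 2*sqrt(2)*u + 4*u - 8*sqrt(2)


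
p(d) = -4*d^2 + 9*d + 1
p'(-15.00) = 129.00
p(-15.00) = -1034.00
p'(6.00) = -39.00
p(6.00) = -89.00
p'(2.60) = -11.80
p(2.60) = -2.64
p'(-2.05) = 25.40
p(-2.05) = -34.26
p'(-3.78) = 39.24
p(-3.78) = -90.17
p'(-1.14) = 18.12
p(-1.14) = -14.46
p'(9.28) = -65.24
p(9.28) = -259.95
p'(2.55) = -11.40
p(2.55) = -2.06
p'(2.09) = -7.72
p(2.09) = 2.34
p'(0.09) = 8.28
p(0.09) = 1.78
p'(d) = 9 - 8*d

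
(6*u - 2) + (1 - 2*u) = 4*u - 1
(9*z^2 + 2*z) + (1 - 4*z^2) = 5*z^2 + 2*z + 1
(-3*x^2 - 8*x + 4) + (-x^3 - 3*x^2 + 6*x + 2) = -x^3 - 6*x^2 - 2*x + 6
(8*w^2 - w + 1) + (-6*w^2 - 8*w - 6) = 2*w^2 - 9*w - 5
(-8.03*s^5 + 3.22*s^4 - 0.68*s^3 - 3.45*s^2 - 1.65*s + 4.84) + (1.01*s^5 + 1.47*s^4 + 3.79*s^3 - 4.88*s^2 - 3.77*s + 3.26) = -7.02*s^5 + 4.69*s^4 + 3.11*s^3 - 8.33*s^2 - 5.42*s + 8.1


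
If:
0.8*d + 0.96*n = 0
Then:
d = -1.2*n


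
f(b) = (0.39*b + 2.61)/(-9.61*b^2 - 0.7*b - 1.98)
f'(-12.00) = -0.00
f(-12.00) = 0.00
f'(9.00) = 0.00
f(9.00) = -0.01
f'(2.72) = 0.03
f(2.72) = -0.05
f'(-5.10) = -0.00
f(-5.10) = -0.00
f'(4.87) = 0.01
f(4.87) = -0.02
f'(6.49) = 0.00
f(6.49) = -0.01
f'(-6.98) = -0.00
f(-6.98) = 0.00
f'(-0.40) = -1.76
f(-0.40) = -0.76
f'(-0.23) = -1.90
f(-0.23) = -1.08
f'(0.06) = 0.96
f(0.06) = -1.28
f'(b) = (0.39*b + 2.61)*(19.22*b + 0.7)/(-9.61*b^2 - 0.7*b - 1.98)^2 + 0.39/(-9.61*b^2 - 0.7*b - 1.98) = (3.7479*b^2 + 50.1642*b + 1.0548)/(92.3521*b^4 + 13.454*b^3 + 38.5456*b^2 + 2.772*b + 3.9204)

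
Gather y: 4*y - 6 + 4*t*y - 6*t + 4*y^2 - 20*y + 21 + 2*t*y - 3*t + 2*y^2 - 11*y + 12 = -9*t + 6*y^2 + y*(6*t - 27) + 27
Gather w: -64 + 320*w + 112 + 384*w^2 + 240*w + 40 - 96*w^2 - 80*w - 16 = 288*w^2 + 480*w + 72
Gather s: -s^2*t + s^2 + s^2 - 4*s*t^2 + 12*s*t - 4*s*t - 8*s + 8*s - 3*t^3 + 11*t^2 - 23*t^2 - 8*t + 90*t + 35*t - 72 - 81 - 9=s^2*(2 - t) + s*(-4*t^2 + 8*t) - 3*t^3 - 12*t^2 + 117*t - 162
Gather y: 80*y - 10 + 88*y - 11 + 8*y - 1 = 176*y - 22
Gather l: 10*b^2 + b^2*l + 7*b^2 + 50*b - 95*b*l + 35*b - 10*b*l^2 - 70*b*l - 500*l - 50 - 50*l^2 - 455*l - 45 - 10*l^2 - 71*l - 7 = 17*b^2 + 85*b + l^2*(-10*b - 60) + l*(b^2 - 165*b - 1026) - 102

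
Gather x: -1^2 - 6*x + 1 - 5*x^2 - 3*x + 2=-5*x^2 - 9*x + 2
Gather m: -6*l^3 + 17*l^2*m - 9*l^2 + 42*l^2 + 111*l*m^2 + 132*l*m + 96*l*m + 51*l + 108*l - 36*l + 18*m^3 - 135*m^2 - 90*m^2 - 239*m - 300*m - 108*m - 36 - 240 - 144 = -6*l^3 + 33*l^2 + 123*l + 18*m^3 + m^2*(111*l - 225) + m*(17*l^2 + 228*l - 647) - 420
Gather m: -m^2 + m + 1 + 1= -m^2 + m + 2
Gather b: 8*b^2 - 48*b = 8*b^2 - 48*b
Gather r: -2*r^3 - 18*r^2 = -2*r^3 - 18*r^2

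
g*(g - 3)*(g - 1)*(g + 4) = g^4 - 13*g^2 + 12*g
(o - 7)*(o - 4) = o^2 - 11*o + 28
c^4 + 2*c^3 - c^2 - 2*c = c*(c - 1)*(c + 1)*(c + 2)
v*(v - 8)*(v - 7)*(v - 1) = v^4 - 16*v^3 + 71*v^2 - 56*v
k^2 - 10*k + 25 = (k - 5)^2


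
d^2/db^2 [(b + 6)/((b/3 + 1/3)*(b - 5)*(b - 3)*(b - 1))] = 12*(3*b^7 - 2*b^6 - 243*b^5 + 1350*b^4 - 2435*b^3 + 1098*b^2 + 243*b + 882)/(b^12 - 24*b^11 + 234*b^10 - 1160*b^9 + 2847*b^8 - 1776*b^7 - 6580*b^6 + 12528*b^5 + 303*b^4 - 14968*b^3 + 6570*b^2 + 5400*b - 3375)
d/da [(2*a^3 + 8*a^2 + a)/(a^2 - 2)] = (2*a^4 - 13*a^2 - 32*a - 2)/(a^4 - 4*a^2 + 4)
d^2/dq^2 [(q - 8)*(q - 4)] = 2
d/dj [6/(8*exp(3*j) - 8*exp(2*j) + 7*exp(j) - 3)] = (-144*exp(2*j) + 96*exp(j) - 42)*exp(j)/(8*exp(3*j) - 8*exp(2*j) + 7*exp(j) - 3)^2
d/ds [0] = 0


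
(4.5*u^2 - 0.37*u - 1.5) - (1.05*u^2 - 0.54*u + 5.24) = 3.45*u^2 + 0.17*u - 6.74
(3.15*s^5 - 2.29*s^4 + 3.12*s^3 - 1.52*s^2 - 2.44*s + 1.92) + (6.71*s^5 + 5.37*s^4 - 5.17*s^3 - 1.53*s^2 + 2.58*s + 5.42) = 9.86*s^5 + 3.08*s^4 - 2.05*s^3 - 3.05*s^2 + 0.14*s + 7.34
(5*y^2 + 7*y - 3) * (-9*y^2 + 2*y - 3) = -45*y^4 - 53*y^3 + 26*y^2 - 27*y + 9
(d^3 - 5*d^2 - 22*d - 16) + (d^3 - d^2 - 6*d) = 2*d^3 - 6*d^2 - 28*d - 16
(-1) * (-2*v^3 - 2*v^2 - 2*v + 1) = 2*v^3 + 2*v^2 + 2*v - 1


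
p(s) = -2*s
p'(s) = -2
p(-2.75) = 5.50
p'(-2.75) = -2.00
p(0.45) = -0.90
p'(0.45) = -2.00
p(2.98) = -5.96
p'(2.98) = -2.00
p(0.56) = -1.12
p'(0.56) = -2.00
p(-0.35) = 0.70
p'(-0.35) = -2.00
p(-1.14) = 2.28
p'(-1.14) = -2.00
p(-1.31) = 2.62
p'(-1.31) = -2.00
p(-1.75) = 3.50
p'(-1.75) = -2.00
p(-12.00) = 24.00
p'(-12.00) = -2.00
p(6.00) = -12.00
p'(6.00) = -2.00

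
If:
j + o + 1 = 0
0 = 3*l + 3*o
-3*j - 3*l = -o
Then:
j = -4/7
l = 3/7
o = -3/7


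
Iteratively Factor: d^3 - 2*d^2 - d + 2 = (d + 1)*(d^2 - 3*d + 2) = (d - 2)*(d + 1)*(d - 1)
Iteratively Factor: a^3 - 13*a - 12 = (a + 3)*(a^2 - 3*a - 4) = (a - 4)*(a + 3)*(a + 1)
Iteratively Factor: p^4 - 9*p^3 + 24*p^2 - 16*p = (p)*(p^3 - 9*p^2 + 24*p - 16) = p*(p - 4)*(p^2 - 5*p + 4) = p*(p - 4)*(p - 1)*(p - 4)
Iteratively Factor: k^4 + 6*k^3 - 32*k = (k + 4)*(k^3 + 2*k^2 - 8*k) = k*(k + 4)*(k^2 + 2*k - 8) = k*(k - 2)*(k + 4)*(k + 4)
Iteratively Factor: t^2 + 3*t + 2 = (t + 2)*(t + 1)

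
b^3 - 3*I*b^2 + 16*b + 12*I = (b - 6*I)*(b + I)*(b + 2*I)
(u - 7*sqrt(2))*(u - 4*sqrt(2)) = u^2 - 11*sqrt(2)*u + 56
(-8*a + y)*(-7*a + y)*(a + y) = 56*a^3 + 41*a^2*y - 14*a*y^2 + y^3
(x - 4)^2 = x^2 - 8*x + 16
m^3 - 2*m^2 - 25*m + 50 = (m - 5)*(m - 2)*(m + 5)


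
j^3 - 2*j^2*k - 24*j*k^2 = j*(j - 6*k)*(j + 4*k)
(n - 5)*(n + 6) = n^2 + n - 30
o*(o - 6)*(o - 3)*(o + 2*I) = o^4 - 9*o^3 + 2*I*o^3 + 18*o^2 - 18*I*o^2 + 36*I*o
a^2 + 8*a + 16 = (a + 4)^2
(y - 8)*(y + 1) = y^2 - 7*y - 8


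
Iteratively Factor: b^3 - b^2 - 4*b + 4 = (b - 2)*(b^2 + b - 2) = (b - 2)*(b - 1)*(b + 2)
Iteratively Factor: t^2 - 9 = (t + 3)*(t - 3)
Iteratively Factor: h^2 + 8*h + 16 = (h + 4)*(h + 4)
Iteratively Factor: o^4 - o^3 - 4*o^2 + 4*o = (o - 2)*(o^3 + o^2 - 2*o) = (o - 2)*(o - 1)*(o^2 + 2*o) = (o - 2)*(o - 1)*(o + 2)*(o)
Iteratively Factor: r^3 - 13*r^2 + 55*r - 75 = (r - 3)*(r^2 - 10*r + 25) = (r - 5)*(r - 3)*(r - 5)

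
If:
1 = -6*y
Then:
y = -1/6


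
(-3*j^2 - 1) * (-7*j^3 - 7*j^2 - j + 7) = 21*j^5 + 21*j^4 + 10*j^3 - 14*j^2 + j - 7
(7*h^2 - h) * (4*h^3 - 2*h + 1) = 28*h^5 - 4*h^4 - 14*h^3 + 9*h^2 - h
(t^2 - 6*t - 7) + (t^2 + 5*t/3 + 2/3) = 2*t^2 - 13*t/3 - 19/3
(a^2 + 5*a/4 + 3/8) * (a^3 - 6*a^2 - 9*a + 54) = a^5 - 19*a^4/4 - 129*a^3/8 + 81*a^2/2 + 513*a/8 + 81/4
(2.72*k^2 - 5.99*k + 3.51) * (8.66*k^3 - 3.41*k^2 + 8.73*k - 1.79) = 23.5552*k^5 - 61.1486*k^4 + 74.5681*k^3 - 69.1306*k^2 + 41.3644*k - 6.2829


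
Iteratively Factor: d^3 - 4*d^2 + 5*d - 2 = (d - 1)*(d^2 - 3*d + 2) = (d - 2)*(d - 1)*(d - 1)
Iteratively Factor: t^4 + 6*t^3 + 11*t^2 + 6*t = (t + 1)*(t^3 + 5*t^2 + 6*t) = (t + 1)*(t + 3)*(t^2 + 2*t) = t*(t + 1)*(t + 3)*(t + 2)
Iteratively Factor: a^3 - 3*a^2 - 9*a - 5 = (a + 1)*(a^2 - 4*a - 5) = (a + 1)^2*(a - 5)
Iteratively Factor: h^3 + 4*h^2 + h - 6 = (h - 1)*(h^2 + 5*h + 6) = (h - 1)*(h + 2)*(h + 3)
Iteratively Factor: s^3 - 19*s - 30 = (s - 5)*(s^2 + 5*s + 6) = (s - 5)*(s + 3)*(s + 2)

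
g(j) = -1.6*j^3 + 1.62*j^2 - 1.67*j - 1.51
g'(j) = -4.8*j^2 + 3.24*j - 1.67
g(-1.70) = 13.87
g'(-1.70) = -21.05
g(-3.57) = 97.90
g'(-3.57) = -74.41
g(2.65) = -24.33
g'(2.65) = -26.79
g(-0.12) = -1.28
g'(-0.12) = -2.13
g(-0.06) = -1.40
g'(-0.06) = -1.88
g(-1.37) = 7.93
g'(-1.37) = -15.12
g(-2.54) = 39.40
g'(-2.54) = -40.87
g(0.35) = -1.96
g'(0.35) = -1.12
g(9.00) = -1051.72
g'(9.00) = -361.31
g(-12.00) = 3016.61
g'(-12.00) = -731.75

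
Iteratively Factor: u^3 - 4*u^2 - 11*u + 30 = (u - 2)*(u^2 - 2*u - 15) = (u - 2)*(u + 3)*(u - 5)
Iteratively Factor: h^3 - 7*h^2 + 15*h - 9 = (h - 3)*(h^2 - 4*h + 3) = (h - 3)*(h - 1)*(h - 3)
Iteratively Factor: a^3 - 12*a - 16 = (a + 2)*(a^2 - 2*a - 8) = (a - 4)*(a + 2)*(a + 2)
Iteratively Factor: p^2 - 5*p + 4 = (p - 4)*(p - 1)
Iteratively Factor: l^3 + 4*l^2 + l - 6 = (l + 3)*(l^2 + l - 2) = (l - 1)*(l + 3)*(l + 2)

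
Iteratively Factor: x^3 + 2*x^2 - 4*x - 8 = (x - 2)*(x^2 + 4*x + 4) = (x - 2)*(x + 2)*(x + 2)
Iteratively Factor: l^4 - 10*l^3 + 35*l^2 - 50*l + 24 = (l - 3)*(l^3 - 7*l^2 + 14*l - 8) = (l - 3)*(l - 2)*(l^2 - 5*l + 4) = (l - 4)*(l - 3)*(l - 2)*(l - 1)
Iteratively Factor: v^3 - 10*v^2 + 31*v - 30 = (v - 3)*(v^2 - 7*v + 10) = (v - 3)*(v - 2)*(v - 5)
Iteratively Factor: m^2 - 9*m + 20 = (m - 5)*(m - 4)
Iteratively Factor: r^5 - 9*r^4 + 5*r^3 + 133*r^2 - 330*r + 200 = (r - 5)*(r^4 - 4*r^3 - 15*r^2 + 58*r - 40) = (r - 5)^2*(r^3 + r^2 - 10*r + 8) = (r - 5)^2*(r - 2)*(r^2 + 3*r - 4) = (r - 5)^2*(r - 2)*(r - 1)*(r + 4)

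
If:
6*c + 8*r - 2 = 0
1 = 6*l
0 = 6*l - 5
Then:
No Solution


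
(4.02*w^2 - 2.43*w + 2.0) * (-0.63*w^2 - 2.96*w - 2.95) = -2.5326*w^4 - 10.3683*w^3 - 5.9262*w^2 + 1.2485*w - 5.9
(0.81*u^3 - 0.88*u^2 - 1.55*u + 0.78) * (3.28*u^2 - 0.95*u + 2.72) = 2.6568*u^5 - 3.6559*u^4 - 2.0448*u^3 + 1.6373*u^2 - 4.957*u + 2.1216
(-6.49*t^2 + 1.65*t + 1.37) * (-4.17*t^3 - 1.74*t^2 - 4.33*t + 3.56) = 27.0633*t^5 + 4.4121*t^4 + 19.5178*t^3 - 32.6327*t^2 - 0.0581000000000005*t + 4.8772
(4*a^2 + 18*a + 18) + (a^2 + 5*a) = 5*a^2 + 23*a + 18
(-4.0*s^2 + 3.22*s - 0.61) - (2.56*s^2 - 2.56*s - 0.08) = -6.56*s^2 + 5.78*s - 0.53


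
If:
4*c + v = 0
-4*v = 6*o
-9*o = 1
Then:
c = -1/24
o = -1/9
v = 1/6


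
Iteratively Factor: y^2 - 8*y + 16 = (y - 4)*(y - 4)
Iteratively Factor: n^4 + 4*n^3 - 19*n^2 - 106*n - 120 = (n - 5)*(n^3 + 9*n^2 + 26*n + 24) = (n - 5)*(n + 2)*(n^2 + 7*n + 12) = (n - 5)*(n + 2)*(n + 3)*(n + 4)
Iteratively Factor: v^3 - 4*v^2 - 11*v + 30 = (v - 2)*(v^2 - 2*v - 15) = (v - 2)*(v + 3)*(v - 5)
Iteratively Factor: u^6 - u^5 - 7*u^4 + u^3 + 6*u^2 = (u + 2)*(u^5 - 3*u^4 - u^3 + 3*u^2) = (u - 1)*(u + 2)*(u^4 - 2*u^3 - 3*u^2) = (u - 1)*(u + 1)*(u + 2)*(u^3 - 3*u^2) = u*(u - 1)*(u + 1)*(u + 2)*(u^2 - 3*u) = u^2*(u - 1)*(u + 1)*(u + 2)*(u - 3)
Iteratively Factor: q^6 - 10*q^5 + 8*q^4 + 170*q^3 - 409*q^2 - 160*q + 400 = (q - 4)*(q^5 - 6*q^4 - 16*q^3 + 106*q^2 + 15*q - 100) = (q - 5)*(q - 4)*(q^4 - q^3 - 21*q^2 + q + 20) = (q - 5)*(q - 4)*(q + 1)*(q^3 - 2*q^2 - 19*q + 20) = (q - 5)^2*(q - 4)*(q + 1)*(q^2 + 3*q - 4) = (q - 5)^2*(q - 4)*(q + 1)*(q + 4)*(q - 1)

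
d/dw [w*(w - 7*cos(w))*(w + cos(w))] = 6*w^2*sin(w) + 3*w^2 + 7*w*sin(2*w) - 12*w*cos(w) - 7*cos(w)^2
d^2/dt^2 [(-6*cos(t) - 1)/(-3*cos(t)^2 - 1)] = (108*sin(t)^4*cos(t) + 36*sin(t)^4 - 6*sin(t)^2 - 54*cos(t)^5 + 6*cos(t) - 24)/(3*sin(t)^2 - 4)^3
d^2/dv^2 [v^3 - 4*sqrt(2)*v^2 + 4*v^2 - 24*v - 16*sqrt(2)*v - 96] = 6*v - 8*sqrt(2) + 8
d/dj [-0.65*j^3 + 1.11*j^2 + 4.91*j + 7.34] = -1.95*j^2 + 2.22*j + 4.91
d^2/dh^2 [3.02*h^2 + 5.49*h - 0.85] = 6.04000000000000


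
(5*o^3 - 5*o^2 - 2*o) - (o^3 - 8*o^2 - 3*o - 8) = 4*o^3 + 3*o^2 + o + 8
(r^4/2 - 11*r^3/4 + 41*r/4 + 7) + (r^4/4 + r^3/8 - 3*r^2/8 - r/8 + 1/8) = 3*r^4/4 - 21*r^3/8 - 3*r^2/8 + 81*r/8 + 57/8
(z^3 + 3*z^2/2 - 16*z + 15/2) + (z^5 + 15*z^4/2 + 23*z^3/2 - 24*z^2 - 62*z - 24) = z^5 + 15*z^4/2 + 25*z^3/2 - 45*z^2/2 - 78*z - 33/2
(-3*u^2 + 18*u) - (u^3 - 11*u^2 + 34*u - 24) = -u^3 + 8*u^2 - 16*u + 24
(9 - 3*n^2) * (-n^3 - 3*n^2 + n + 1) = 3*n^5 + 9*n^4 - 12*n^3 - 30*n^2 + 9*n + 9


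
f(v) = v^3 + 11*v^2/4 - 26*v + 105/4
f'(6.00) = 115.00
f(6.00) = 185.25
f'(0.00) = -26.00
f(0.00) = 26.25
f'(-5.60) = 37.28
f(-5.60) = 82.47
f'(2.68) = 10.29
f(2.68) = -4.43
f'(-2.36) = -22.27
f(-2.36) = 89.78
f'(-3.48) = -8.81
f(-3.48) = 107.89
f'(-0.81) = -28.49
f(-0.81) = 48.58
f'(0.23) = -24.58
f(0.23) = 20.43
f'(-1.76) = -26.39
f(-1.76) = 75.08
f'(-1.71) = -26.63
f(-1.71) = 73.75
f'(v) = 3*v^2 + 11*v/2 - 26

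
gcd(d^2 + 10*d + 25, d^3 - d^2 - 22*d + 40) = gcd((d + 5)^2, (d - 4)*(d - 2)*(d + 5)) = d + 5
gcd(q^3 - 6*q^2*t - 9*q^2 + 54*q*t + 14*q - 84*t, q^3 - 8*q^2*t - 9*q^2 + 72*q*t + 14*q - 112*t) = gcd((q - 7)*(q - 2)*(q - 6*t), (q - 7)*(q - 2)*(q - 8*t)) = q^2 - 9*q + 14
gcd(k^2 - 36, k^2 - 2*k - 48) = k + 6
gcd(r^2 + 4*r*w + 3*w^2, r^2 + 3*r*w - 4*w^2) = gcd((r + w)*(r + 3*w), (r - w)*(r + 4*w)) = 1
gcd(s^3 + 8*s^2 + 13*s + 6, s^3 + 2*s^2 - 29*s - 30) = s^2 + 7*s + 6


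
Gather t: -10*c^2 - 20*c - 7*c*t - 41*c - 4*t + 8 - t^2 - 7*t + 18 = -10*c^2 - 61*c - t^2 + t*(-7*c - 11) + 26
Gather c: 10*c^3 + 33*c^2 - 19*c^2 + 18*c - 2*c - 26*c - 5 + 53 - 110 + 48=10*c^3 + 14*c^2 - 10*c - 14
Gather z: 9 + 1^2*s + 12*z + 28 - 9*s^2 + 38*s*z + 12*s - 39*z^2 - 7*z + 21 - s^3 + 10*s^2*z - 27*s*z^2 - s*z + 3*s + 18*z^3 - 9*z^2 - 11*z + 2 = -s^3 - 9*s^2 + 16*s + 18*z^3 + z^2*(-27*s - 48) + z*(10*s^2 + 37*s - 6) + 60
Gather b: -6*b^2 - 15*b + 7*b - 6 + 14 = -6*b^2 - 8*b + 8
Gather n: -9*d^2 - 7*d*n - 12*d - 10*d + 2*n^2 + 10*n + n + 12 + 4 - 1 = -9*d^2 - 22*d + 2*n^2 + n*(11 - 7*d) + 15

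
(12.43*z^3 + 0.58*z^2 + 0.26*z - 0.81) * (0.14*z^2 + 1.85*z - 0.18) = 1.7402*z^5 + 23.0767*z^4 - 1.128*z^3 + 0.2632*z^2 - 1.5453*z + 0.1458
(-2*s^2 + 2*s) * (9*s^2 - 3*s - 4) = -18*s^4 + 24*s^3 + 2*s^2 - 8*s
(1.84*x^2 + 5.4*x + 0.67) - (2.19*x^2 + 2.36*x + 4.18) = -0.35*x^2 + 3.04*x - 3.51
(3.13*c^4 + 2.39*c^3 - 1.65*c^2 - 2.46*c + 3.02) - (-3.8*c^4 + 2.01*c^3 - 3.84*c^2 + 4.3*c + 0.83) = 6.93*c^4 + 0.38*c^3 + 2.19*c^2 - 6.76*c + 2.19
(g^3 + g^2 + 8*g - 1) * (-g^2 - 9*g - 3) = -g^5 - 10*g^4 - 20*g^3 - 74*g^2 - 15*g + 3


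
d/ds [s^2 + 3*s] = 2*s + 3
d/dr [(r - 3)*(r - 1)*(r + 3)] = 3*r^2 - 2*r - 9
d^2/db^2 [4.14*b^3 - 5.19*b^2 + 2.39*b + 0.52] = 24.84*b - 10.38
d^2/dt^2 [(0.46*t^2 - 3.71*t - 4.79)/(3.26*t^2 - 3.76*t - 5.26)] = (-67.5798000000001*t^3 - 258.109848*t^2 - 29.422152*t - 127.508232)/(34.645976*t^6 - 119.879328*t^5 - 29.4378*t^4 + 333.69248*t^3 + 47.4978*t^2 - 312.090528*t - 145.531576)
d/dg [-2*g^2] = -4*g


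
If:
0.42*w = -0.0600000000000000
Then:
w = -0.14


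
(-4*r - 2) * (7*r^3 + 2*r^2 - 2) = -28*r^4 - 22*r^3 - 4*r^2 + 8*r + 4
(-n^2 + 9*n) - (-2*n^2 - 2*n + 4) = n^2 + 11*n - 4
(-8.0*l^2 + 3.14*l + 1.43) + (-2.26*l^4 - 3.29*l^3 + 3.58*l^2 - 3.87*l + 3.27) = -2.26*l^4 - 3.29*l^3 - 4.42*l^2 - 0.73*l + 4.7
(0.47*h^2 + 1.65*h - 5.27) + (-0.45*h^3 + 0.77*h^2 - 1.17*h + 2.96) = -0.45*h^3 + 1.24*h^2 + 0.48*h - 2.31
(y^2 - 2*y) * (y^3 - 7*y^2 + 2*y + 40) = y^5 - 9*y^4 + 16*y^3 + 36*y^2 - 80*y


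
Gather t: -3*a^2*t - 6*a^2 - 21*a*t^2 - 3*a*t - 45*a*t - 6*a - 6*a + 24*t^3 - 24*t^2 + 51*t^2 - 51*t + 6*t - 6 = -6*a^2 - 12*a + 24*t^3 + t^2*(27 - 21*a) + t*(-3*a^2 - 48*a - 45) - 6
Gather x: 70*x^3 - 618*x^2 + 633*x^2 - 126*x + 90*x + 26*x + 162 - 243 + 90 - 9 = 70*x^3 + 15*x^2 - 10*x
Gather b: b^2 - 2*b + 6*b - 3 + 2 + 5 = b^2 + 4*b + 4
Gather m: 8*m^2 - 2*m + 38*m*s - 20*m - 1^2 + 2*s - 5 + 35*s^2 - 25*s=8*m^2 + m*(38*s - 22) + 35*s^2 - 23*s - 6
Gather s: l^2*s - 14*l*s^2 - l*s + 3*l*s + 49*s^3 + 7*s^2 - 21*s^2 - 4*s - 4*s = 49*s^3 + s^2*(-14*l - 14) + s*(l^2 + 2*l - 8)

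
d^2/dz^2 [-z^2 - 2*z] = -2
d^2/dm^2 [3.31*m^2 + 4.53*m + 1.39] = 6.62000000000000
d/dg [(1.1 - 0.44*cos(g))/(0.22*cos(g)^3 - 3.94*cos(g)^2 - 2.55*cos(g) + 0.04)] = (-0.1936*cos(g)^3 + 2.4596*cos(g)^2 - 8.668*cos(g) - 2.7874)*sin(g)/(0.0484*cos(g)^6 - 1.7336*cos(g)^5 + 14.4016*cos(g)^4 + 20.1116*cos(g)^3 + 6.1873*cos(g)^2 - 0.204*cos(g) + 0.0016)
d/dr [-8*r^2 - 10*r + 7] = -16*r - 10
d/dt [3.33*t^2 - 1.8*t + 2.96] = 6.66*t - 1.8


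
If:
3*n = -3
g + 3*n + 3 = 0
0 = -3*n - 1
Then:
No Solution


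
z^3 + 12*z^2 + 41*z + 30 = (z + 1)*(z + 5)*(z + 6)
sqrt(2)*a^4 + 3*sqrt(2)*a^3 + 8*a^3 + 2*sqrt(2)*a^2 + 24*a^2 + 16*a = a*(a + 2)*(a + 4*sqrt(2))*(sqrt(2)*a + sqrt(2))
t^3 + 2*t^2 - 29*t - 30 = (t - 5)*(t + 1)*(t + 6)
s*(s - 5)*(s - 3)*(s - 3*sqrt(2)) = s^4 - 8*s^3 - 3*sqrt(2)*s^3 + 15*s^2 + 24*sqrt(2)*s^2 - 45*sqrt(2)*s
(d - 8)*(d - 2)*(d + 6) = d^3 - 4*d^2 - 44*d + 96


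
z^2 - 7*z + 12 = (z - 4)*(z - 3)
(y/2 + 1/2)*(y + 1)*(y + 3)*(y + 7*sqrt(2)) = y^4/2 + 5*y^3/2 + 7*sqrt(2)*y^3/2 + 7*y^2/2 + 35*sqrt(2)*y^2/2 + 3*y/2 + 49*sqrt(2)*y/2 + 21*sqrt(2)/2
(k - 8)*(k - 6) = k^2 - 14*k + 48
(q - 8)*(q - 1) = q^2 - 9*q + 8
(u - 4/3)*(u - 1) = u^2 - 7*u/3 + 4/3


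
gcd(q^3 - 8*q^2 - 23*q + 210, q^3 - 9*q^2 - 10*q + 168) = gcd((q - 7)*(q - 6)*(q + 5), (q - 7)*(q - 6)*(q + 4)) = q^2 - 13*q + 42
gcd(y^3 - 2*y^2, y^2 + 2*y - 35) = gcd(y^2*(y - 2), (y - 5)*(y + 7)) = 1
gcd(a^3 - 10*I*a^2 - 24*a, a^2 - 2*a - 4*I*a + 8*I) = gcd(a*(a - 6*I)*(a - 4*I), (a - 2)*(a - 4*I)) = a - 4*I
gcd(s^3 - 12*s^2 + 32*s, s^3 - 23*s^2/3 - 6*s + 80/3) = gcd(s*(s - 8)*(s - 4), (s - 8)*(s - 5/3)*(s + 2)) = s - 8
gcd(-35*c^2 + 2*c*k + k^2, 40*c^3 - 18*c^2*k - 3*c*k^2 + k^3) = 5*c - k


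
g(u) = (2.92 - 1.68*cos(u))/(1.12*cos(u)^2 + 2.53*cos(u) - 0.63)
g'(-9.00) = 0.12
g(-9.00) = -2.22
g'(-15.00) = -0.05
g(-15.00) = -2.20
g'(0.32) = 0.44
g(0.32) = 0.48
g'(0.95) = 5.19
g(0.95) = 1.59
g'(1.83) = 3.02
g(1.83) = -2.78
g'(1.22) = 56.79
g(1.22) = 6.30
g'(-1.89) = -2.25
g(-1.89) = -2.62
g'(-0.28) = -0.37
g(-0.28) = 0.46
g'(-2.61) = 0.09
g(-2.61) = -2.21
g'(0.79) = 2.44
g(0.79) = 1.02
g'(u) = (2.92 - 1.68*cos(u))*(2.24*sin(u)*cos(u) + 2.53*sin(u))/(1.12*cos(u)^2 + 2.53*cos(u) - 0.63)^2 + 1.68*sin(u)/(1.12*cos(u)^2 + 2.53*cos(u) - 0.63)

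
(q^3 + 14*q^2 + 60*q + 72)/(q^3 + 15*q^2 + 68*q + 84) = (q + 6)/(q + 7)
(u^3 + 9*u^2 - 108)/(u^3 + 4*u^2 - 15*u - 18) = (u + 6)/(u + 1)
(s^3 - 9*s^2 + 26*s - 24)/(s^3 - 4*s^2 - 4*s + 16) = (s - 3)/(s + 2)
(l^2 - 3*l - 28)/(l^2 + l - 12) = (l - 7)/(l - 3)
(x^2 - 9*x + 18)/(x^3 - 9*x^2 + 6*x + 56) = (x^2 - 9*x + 18)/(x^3 - 9*x^2 + 6*x + 56)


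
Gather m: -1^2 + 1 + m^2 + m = m^2 + m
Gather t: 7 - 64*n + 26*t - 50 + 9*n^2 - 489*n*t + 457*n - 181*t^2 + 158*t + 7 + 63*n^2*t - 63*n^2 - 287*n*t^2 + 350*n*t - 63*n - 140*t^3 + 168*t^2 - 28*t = -54*n^2 + 330*n - 140*t^3 + t^2*(-287*n - 13) + t*(63*n^2 - 139*n + 156) - 36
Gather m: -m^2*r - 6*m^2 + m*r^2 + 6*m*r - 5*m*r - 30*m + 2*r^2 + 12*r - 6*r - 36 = m^2*(-r - 6) + m*(r^2 + r - 30) + 2*r^2 + 6*r - 36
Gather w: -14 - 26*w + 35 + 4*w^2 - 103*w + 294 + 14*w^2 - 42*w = 18*w^2 - 171*w + 315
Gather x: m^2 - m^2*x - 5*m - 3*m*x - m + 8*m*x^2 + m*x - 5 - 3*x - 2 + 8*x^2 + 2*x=m^2 - 6*m + x^2*(8*m + 8) + x*(-m^2 - 2*m - 1) - 7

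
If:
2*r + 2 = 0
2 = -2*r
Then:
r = -1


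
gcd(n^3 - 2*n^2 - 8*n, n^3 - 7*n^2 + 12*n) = n^2 - 4*n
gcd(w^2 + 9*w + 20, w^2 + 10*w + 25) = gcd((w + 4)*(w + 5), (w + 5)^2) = w + 5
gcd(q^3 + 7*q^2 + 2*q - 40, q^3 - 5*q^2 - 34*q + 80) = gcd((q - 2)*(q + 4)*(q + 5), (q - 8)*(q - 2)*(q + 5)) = q^2 + 3*q - 10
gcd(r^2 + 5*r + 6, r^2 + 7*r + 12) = r + 3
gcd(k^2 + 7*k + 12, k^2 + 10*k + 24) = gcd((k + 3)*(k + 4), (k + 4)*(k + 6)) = k + 4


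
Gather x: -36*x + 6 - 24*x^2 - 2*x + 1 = -24*x^2 - 38*x + 7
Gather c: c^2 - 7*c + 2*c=c^2 - 5*c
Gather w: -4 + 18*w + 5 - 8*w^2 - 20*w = -8*w^2 - 2*w + 1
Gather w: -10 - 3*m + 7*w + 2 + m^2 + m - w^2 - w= m^2 - 2*m - w^2 + 6*w - 8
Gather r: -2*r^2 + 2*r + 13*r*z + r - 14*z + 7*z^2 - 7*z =-2*r^2 + r*(13*z + 3) + 7*z^2 - 21*z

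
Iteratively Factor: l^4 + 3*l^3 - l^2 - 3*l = (l)*(l^3 + 3*l^2 - l - 3) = l*(l + 1)*(l^2 + 2*l - 3) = l*(l + 1)*(l + 3)*(l - 1)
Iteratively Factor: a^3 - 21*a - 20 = (a + 1)*(a^2 - a - 20) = (a - 5)*(a + 1)*(a + 4)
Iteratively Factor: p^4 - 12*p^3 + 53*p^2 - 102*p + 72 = (p - 3)*(p^3 - 9*p^2 + 26*p - 24) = (p - 3)^2*(p^2 - 6*p + 8) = (p - 4)*(p - 3)^2*(p - 2)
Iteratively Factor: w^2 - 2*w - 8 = (w - 4)*(w + 2)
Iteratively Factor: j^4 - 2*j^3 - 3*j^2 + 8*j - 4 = (j - 1)*(j^3 - j^2 - 4*j + 4) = (j - 1)^2*(j^2 - 4) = (j - 1)^2*(j + 2)*(j - 2)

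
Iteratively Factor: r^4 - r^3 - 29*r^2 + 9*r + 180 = (r - 5)*(r^3 + 4*r^2 - 9*r - 36) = (r - 5)*(r + 3)*(r^2 + r - 12) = (r - 5)*(r + 3)*(r + 4)*(r - 3)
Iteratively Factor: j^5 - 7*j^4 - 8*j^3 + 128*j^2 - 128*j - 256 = (j + 4)*(j^4 - 11*j^3 + 36*j^2 - 16*j - 64) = (j - 4)*(j + 4)*(j^3 - 7*j^2 + 8*j + 16) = (j - 4)*(j + 1)*(j + 4)*(j^2 - 8*j + 16) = (j - 4)^2*(j + 1)*(j + 4)*(j - 4)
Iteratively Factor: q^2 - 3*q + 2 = (q - 2)*(q - 1)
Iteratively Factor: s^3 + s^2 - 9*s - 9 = (s + 3)*(s^2 - 2*s - 3) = (s + 1)*(s + 3)*(s - 3)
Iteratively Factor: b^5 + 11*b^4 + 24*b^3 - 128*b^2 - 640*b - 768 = (b - 4)*(b^4 + 15*b^3 + 84*b^2 + 208*b + 192) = (b - 4)*(b + 4)*(b^3 + 11*b^2 + 40*b + 48) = (b - 4)*(b + 3)*(b + 4)*(b^2 + 8*b + 16) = (b - 4)*(b + 3)*(b + 4)^2*(b + 4)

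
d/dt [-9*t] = -9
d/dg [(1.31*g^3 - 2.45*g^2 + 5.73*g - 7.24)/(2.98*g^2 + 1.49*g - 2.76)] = (3.9038*g^4 + 3.9038*g^3 - 31.5727*g^2 + 56.6744*g - 5.0272)/(8.8804*g^4 + 8.8804*g^3 - 14.2295*g^2 - 8.2248*g + 7.6176)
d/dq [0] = 0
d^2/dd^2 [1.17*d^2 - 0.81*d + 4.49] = 2.34000000000000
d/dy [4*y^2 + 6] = 8*y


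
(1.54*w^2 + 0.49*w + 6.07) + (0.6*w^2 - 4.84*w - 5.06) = 2.14*w^2 - 4.35*w + 1.01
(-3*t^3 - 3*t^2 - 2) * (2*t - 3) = -6*t^4 + 3*t^3 + 9*t^2 - 4*t + 6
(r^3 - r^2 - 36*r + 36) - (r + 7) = r^3 - r^2 - 37*r + 29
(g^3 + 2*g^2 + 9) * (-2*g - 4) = -2*g^4 - 8*g^3 - 8*g^2 - 18*g - 36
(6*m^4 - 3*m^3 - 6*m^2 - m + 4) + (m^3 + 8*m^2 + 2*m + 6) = 6*m^4 - 2*m^3 + 2*m^2 + m + 10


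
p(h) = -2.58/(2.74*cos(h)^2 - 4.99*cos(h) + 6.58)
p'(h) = -2.58*(5.48*sin(h)*cos(h) - 4.99*sin(h))/(2.74*cos(h)^2 - 4.99*cos(h) + 6.58)^2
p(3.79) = -0.21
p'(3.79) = -0.10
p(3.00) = -0.18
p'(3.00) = 0.02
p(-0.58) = -0.60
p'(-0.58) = -0.03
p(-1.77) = -0.34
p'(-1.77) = -0.26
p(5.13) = -0.52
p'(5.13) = -0.26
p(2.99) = -0.18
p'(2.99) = 0.02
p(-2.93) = -0.18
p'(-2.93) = -0.03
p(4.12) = -0.25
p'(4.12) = -0.16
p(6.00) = -0.60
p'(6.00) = 0.01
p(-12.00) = -0.60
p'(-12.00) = 0.03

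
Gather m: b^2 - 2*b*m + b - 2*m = b^2 + b + m*(-2*b - 2)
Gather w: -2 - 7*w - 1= -7*w - 3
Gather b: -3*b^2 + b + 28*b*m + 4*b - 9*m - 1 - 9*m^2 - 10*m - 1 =-3*b^2 + b*(28*m + 5) - 9*m^2 - 19*m - 2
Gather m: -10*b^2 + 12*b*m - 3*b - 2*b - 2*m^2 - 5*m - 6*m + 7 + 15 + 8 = -10*b^2 - 5*b - 2*m^2 + m*(12*b - 11) + 30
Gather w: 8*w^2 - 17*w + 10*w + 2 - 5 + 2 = 8*w^2 - 7*w - 1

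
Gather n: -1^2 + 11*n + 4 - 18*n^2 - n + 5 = -18*n^2 + 10*n + 8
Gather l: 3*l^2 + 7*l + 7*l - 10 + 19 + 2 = 3*l^2 + 14*l + 11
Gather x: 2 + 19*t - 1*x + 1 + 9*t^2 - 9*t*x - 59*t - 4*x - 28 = 9*t^2 - 40*t + x*(-9*t - 5) - 25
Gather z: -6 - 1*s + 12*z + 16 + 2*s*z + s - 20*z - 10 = z*(2*s - 8)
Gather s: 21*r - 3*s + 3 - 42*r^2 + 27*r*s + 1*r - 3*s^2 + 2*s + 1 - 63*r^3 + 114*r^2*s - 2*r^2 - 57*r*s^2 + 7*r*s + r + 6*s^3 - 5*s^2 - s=-63*r^3 - 44*r^2 + 23*r + 6*s^3 + s^2*(-57*r - 8) + s*(114*r^2 + 34*r - 2) + 4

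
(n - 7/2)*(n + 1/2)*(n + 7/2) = n^3 + n^2/2 - 49*n/4 - 49/8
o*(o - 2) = o^2 - 2*o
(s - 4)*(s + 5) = s^2 + s - 20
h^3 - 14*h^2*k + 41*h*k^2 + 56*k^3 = (h - 8*k)*(h - 7*k)*(h + k)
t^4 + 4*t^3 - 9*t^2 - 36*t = t*(t - 3)*(t + 3)*(t + 4)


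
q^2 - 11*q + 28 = (q - 7)*(q - 4)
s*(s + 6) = s^2 + 6*s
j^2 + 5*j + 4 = (j + 1)*(j + 4)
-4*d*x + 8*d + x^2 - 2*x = (-4*d + x)*(x - 2)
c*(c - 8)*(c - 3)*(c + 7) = c^4 - 4*c^3 - 53*c^2 + 168*c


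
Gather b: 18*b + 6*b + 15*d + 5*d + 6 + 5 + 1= 24*b + 20*d + 12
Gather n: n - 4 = n - 4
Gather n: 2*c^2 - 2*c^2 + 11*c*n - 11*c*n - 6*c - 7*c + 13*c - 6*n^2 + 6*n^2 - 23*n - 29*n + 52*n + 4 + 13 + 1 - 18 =0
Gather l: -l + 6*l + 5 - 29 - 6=5*l - 30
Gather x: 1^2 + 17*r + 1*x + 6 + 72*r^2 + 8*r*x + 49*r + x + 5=72*r^2 + 66*r + x*(8*r + 2) + 12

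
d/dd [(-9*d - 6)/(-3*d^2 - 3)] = (-3*d^2 - 4*d + 3)/(d^4 + 2*d^2 + 1)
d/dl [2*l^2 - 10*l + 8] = 4*l - 10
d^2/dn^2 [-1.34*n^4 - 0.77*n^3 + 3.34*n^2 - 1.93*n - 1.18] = -16.08*n^2 - 4.62*n + 6.68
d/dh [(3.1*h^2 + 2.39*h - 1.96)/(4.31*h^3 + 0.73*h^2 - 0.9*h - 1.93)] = (-13.361*h^4 - 20.6018*h^3 + 20.8081*h^2 - 9.1044*h - 6.3767)/(18.5761*h^6 + 6.2926*h^5 - 7.2251*h^4 - 17.9506*h^3 - 2.0078*h^2 + 3.474*h + 3.7249)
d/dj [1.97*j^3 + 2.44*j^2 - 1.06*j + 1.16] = 5.91*j^2 + 4.88*j - 1.06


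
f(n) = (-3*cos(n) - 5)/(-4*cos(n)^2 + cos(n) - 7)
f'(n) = (-8*sin(n)*cos(n) + sin(n))*(-3*cos(n) - 5)/(-4*cos(n)^2 + cos(n) - 7)^2 + 3*sin(n)/(-4*cos(n)^2 + cos(n) - 7)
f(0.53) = 0.83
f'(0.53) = 0.11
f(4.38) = 0.52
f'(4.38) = 0.59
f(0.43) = 0.82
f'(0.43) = 0.10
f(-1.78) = 0.59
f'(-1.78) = 0.61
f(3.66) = 0.22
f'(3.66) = 0.22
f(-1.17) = 0.85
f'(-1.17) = 0.15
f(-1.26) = 0.84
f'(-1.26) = 0.24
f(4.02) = 0.33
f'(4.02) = 0.42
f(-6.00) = 0.81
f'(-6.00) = 0.07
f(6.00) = 0.81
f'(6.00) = -0.07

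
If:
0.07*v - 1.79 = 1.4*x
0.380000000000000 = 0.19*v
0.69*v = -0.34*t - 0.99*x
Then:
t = -0.63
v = 2.00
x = -1.18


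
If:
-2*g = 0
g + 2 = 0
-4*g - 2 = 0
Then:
No Solution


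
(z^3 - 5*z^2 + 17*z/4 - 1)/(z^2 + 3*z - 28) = (z^2 - z + 1/4)/(z + 7)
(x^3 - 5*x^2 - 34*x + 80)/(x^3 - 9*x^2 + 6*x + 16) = (x + 5)/(x + 1)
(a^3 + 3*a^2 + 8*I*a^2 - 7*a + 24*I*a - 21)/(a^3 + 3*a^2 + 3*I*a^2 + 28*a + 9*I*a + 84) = (a + I)/(a - 4*I)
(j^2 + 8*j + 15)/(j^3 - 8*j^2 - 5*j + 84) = (j + 5)/(j^2 - 11*j + 28)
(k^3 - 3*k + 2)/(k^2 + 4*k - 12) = (k^3 - 3*k + 2)/(k^2 + 4*k - 12)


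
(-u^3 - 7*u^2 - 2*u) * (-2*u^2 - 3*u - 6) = 2*u^5 + 17*u^4 + 31*u^3 + 48*u^2 + 12*u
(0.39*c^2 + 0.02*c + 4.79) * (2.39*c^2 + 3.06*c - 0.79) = 0.9321*c^4 + 1.2412*c^3 + 11.2012*c^2 + 14.6416*c - 3.7841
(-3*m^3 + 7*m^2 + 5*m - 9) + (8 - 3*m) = -3*m^3 + 7*m^2 + 2*m - 1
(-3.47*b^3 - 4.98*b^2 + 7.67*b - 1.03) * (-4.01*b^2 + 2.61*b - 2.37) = 13.9147*b^5 + 10.9131*b^4 - 35.5306*b^3 + 35.9516*b^2 - 20.8662*b + 2.4411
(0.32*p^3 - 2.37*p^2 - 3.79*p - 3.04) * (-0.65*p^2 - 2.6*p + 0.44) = -0.208*p^5 + 0.7085*p^4 + 8.7663*p^3 + 10.7872*p^2 + 6.2364*p - 1.3376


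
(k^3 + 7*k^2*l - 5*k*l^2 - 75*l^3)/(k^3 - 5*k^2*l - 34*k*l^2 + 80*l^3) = (k^2 + 2*k*l - 15*l^2)/(k^2 - 10*k*l + 16*l^2)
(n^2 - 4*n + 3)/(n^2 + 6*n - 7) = (n - 3)/(n + 7)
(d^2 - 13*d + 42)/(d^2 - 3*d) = (d^2 - 13*d + 42)/(d*(d - 3))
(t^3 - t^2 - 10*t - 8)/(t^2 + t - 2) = (t^2 - 3*t - 4)/(t - 1)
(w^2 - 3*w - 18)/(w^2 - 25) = (w^2 - 3*w - 18)/(w^2 - 25)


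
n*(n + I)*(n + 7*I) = n^3 + 8*I*n^2 - 7*n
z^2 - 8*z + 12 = (z - 6)*(z - 2)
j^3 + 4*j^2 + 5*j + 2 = (j + 1)^2*(j + 2)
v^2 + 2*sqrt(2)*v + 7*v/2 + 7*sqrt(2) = (v + 7/2)*(v + 2*sqrt(2))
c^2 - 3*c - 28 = (c - 7)*(c + 4)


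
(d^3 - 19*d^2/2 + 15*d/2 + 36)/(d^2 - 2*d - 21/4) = 2*(d^2 - 11*d + 24)/(2*d - 7)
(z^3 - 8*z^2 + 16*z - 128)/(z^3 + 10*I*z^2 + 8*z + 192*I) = (z^2 + 4*z*(-2 + I) - 32*I)/(z^2 + 14*I*z - 48)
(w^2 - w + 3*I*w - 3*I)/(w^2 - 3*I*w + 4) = (w^2 - w + 3*I*w - 3*I)/(w^2 - 3*I*w + 4)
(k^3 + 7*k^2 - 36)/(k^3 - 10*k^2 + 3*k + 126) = (k^2 + 4*k - 12)/(k^2 - 13*k + 42)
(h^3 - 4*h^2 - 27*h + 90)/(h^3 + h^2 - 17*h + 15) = (h - 6)/(h - 1)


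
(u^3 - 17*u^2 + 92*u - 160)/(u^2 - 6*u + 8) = (u^2 - 13*u + 40)/(u - 2)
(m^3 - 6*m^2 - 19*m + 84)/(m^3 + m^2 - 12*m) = (m - 7)/m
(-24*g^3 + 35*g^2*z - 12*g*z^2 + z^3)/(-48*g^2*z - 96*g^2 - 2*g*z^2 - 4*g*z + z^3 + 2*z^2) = (3*g^2 - 4*g*z + z^2)/(6*g*z + 12*g + z^2 + 2*z)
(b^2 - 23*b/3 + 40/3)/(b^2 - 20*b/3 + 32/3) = (b - 5)/(b - 4)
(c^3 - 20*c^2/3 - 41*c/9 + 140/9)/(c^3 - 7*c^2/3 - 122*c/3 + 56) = (c + 5/3)/(c + 6)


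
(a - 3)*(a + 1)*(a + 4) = a^3 + 2*a^2 - 11*a - 12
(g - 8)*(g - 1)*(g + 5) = g^3 - 4*g^2 - 37*g + 40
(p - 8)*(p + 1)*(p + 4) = p^3 - 3*p^2 - 36*p - 32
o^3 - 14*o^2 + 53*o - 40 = (o - 8)*(o - 5)*(o - 1)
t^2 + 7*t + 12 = (t + 3)*(t + 4)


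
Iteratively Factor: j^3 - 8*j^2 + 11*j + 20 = (j + 1)*(j^2 - 9*j + 20) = (j - 5)*(j + 1)*(j - 4)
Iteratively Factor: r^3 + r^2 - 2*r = (r - 1)*(r^2 + 2*r) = r*(r - 1)*(r + 2)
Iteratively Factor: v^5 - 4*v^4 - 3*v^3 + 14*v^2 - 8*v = (v)*(v^4 - 4*v^3 - 3*v^2 + 14*v - 8) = v*(v - 1)*(v^3 - 3*v^2 - 6*v + 8) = v*(v - 1)^2*(v^2 - 2*v - 8) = v*(v - 4)*(v - 1)^2*(v + 2)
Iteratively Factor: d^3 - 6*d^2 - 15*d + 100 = (d - 5)*(d^2 - d - 20) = (d - 5)^2*(d + 4)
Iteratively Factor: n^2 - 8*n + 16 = (n - 4)*(n - 4)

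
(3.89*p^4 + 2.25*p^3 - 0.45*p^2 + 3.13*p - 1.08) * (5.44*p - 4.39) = 21.1616*p^5 - 4.8371*p^4 - 12.3255*p^3 + 19.0027*p^2 - 19.6159*p + 4.7412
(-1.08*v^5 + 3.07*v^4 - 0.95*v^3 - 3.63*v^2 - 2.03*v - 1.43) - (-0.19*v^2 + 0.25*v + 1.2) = -1.08*v^5 + 3.07*v^4 - 0.95*v^3 - 3.44*v^2 - 2.28*v - 2.63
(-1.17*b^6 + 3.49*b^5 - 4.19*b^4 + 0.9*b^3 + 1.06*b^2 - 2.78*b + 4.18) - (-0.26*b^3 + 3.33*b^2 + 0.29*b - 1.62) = -1.17*b^6 + 3.49*b^5 - 4.19*b^4 + 1.16*b^3 - 2.27*b^2 - 3.07*b + 5.8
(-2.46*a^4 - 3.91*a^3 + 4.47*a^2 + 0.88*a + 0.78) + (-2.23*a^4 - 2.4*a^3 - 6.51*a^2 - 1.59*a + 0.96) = -4.69*a^4 - 6.31*a^3 - 2.04*a^2 - 0.71*a + 1.74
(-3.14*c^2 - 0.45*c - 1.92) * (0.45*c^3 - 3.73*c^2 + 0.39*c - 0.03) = -1.413*c^5 + 11.5097*c^4 - 0.4101*c^3 + 7.0803*c^2 - 0.7353*c + 0.0576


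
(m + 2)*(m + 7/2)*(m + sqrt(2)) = m^3 + sqrt(2)*m^2 + 11*m^2/2 + 7*m + 11*sqrt(2)*m/2 + 7*sqrt(2)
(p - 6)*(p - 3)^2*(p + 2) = p^4 - 10*p^3 + 21*p^2 + 36*p - 108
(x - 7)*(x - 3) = x^2 - 10*x + 21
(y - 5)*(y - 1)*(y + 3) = y^3 - 3*y^2 - 13*y + 15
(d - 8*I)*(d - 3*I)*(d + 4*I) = d^3 - 7*I*d^2 + 20*d - 96*I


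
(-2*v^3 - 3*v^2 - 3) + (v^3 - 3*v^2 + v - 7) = -v^3 - 6*v^2 + v - 10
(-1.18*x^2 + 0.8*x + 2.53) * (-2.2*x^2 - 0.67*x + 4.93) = 2.596*x^4 - 0.9694*x^3 - 11.9194*x^2 + 2.2489*x + 12.4729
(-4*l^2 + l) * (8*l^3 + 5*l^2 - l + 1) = -32*l^5 - 12*l^4 + 9*l^3 - 5*l^2 + l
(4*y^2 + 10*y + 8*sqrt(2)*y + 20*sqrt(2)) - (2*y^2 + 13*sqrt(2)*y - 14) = 2*y^2 - 5*sqrt(2)*y + 10*y + 14 + 20*sqrt(2)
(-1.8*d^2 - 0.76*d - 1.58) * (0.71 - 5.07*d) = 9.126*d^3 + 2.5752*d^2 + 7.471*d - 1.1218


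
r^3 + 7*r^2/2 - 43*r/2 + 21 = (r - 2)*(r - 3/2)*(r + 7)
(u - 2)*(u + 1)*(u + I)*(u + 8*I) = u^4 - u^3 + 9*I*u^3 - 10*u^2 - 9*I*u^2 + 8*u - 18*I*u + 16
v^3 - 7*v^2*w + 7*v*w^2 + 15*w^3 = (v - 5*w)*(v - 3*w)*(v + w)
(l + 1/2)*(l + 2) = l^2 + 5*l/2 + 1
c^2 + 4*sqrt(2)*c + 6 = (c + sqrt(2))*(c + 3*sqrt(2))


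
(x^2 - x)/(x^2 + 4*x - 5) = x/(x + 5)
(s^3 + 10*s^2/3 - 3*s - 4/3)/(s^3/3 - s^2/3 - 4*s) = (-3*s^3 - 10*s^2 + 9*s + 4)/(s*(-s^2 + s + 12))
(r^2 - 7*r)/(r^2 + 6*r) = (r - 7)/(r + 6)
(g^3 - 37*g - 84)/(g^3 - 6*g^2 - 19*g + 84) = (g + 3)/(g - 3)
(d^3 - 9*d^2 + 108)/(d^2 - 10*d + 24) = (d^2 - 3*d - 18)/(d - 4)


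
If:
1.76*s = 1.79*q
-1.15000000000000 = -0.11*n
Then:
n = 10.45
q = 0.983240223463687*s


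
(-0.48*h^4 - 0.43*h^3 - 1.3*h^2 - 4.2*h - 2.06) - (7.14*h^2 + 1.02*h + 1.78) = -0.48*h^4 - 0.43*h^3 - 8.44*h^2 - 5.22*h - 3.84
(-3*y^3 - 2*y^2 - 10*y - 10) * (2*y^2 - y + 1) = -6*y^5 - y^4 - 21*y^3 - 12*y^2 - 10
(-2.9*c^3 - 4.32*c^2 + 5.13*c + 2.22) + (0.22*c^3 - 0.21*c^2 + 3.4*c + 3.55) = -2.68*c^3 - 4.53*c^2 + 8.53*c + 5.77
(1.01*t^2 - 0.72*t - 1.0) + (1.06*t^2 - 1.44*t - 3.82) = 2.07*t^2 - 2.16*t - 4.82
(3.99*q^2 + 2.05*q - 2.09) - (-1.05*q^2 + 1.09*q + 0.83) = 5.04*q^2 + 0.96*q - 2.92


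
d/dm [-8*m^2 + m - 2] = 1 - 16*m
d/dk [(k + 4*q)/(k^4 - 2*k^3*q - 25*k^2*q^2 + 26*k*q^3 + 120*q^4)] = (-3*k^2 + 12*k*q + q^2)/(k^6 - 12*k^5*q + 34*k^4*q^2 + 72*k^3*q^3 - 359*k^2*q^4 - 60*k*q^5 + 900*q^6)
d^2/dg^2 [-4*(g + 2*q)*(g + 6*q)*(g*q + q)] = 8*q*(-3*g - 8*q - 1)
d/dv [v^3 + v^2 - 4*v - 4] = 3*v^2 + 2*v - 4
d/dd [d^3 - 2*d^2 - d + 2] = 3*d^2 - 4*d - 1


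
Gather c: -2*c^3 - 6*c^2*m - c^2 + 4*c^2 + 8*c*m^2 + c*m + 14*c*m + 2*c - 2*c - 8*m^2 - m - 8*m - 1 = -2*c^3 + c^2*(3 - 6*m) + c*(8*m^2 + 15*m) - 8*m^2 - 9*m - 1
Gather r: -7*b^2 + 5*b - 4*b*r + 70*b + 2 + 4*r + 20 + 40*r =-7*b^2 + 75*b + r*(44 - 4*b) + 22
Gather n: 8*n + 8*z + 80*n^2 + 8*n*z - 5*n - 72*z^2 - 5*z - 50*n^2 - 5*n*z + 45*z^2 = 30*n^2 + n*(3*z + 3) - 27*z^2 + 3*z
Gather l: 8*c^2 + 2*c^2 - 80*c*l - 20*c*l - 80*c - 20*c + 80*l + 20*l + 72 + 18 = 10*c^2 - 100*c + l*(100 - 100*c) + 90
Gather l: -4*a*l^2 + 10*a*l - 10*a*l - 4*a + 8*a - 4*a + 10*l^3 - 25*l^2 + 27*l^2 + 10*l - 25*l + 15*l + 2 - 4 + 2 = 10*l^3 + l^2*(2 - 4*a)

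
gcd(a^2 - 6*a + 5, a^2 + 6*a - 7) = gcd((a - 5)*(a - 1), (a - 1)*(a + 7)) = a - 1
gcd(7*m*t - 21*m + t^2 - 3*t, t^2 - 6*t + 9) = t - 3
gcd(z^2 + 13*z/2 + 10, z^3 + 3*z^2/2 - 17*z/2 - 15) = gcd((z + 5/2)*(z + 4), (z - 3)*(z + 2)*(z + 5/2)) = z + 5/2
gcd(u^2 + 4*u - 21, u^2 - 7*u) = 1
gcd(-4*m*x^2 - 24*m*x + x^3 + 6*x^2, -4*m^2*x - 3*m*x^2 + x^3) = -4*m*x + x^2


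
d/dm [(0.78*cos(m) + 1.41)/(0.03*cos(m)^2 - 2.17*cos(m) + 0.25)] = (0.0234*cos(m)^2 + 0.0846*cos(m) - 3.2547)*sin(m)/(0.0009*cos(m)^4 - 0.1302*cos(m)^3 + 4.7239*cos(m)^2 - 1.085*cos(m) + 0.0625)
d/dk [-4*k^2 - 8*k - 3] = -8*k - 8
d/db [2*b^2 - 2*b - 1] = 4*b - 2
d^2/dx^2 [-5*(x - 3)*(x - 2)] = -10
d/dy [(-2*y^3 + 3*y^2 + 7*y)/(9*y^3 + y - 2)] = (-27*y^4 - 130*y^3 + 15*y^2 - 12*y - 14)/(81*y^6 + 18*y^4 - 36*y^3 + y^2 - 4*y + 4)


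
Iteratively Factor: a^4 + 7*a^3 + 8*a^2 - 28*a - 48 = (a + 2)*(a^3 + 5*a^2 - 2*a - 24) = (a + 2)*(a + 3)*(a^2 + 2*a - 8) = (a + 2)*(a + 3)*(a + 4)*(a - 2)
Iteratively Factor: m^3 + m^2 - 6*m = (m - 2)*(m^2 + 3*m) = m*(m - 2)*(m + 3)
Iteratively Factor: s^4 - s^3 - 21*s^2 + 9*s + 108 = (s - 3)*(s^3 + 2*s^2 - 15*s - 36) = (s - 3)*(s + 3)*(s^2 - s - 12) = (s - 3)*(s + 3)^2*(s - 4)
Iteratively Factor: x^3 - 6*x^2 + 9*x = (x - 3)*(x^2 - 3*x) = (x - 3)^2*(x)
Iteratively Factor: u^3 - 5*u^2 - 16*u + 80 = (u - 4)*(u^2 - u - 20) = (u - 5)*(u - 4)*(u + 4)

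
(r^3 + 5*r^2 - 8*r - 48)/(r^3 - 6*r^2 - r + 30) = (r^2 + 8*r + 16)/(r^2 - 3*r - 10)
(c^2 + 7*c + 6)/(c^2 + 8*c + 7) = (c + 6)/(c + 7)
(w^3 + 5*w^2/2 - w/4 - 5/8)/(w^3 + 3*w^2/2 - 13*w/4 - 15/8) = (2*w - 1)/(2*w - 3)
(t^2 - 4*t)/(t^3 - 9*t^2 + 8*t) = (t - 4)/(t^2 - 9*t + 8)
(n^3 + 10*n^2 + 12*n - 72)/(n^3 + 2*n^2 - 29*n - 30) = (n^2 + 4*n - 12)/(n^2 - 4*n - 5)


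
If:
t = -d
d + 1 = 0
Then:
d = -1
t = 1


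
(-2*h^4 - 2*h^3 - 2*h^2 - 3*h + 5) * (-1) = 2*h^4 + 2*h^3 + 2*h^2 + 3*h - 5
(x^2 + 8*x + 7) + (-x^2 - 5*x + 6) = 3*x + 13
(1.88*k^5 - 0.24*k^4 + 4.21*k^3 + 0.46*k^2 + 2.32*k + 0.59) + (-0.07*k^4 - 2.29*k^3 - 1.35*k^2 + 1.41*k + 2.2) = 1.88*k^5 - 0.31*k^4 + 1.92*k^3 - 0.89*k^2 + 3.73*k + 2.79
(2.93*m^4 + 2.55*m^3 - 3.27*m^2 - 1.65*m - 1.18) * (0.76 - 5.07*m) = -14.8551*m^5 - 10.7017*m^4 + 18.5169*m^3 + 5.8803*m^2 + 4.7286*m - 0.8968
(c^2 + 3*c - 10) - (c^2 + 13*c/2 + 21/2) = -7*c/2 - 41/2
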